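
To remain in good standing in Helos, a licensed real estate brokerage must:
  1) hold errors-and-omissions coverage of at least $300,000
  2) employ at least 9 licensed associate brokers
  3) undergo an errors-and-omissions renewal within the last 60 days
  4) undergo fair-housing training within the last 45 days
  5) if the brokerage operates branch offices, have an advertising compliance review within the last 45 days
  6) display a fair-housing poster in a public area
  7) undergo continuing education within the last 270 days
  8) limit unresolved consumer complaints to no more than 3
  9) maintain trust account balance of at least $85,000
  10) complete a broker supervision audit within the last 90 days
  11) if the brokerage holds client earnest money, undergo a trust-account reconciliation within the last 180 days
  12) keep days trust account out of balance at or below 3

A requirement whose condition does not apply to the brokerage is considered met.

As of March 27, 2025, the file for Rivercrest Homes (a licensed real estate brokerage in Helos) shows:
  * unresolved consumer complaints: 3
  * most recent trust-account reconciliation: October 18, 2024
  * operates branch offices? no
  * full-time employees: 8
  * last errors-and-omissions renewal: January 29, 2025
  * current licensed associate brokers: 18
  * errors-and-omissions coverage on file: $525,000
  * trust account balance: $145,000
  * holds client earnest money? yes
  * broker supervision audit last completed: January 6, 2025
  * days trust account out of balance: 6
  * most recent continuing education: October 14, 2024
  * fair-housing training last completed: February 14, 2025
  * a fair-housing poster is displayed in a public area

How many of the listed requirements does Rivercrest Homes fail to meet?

1. errors-and-omissions coverage $525,000 ≥ $300,000 → met
2. licensed associate brokers 18 ≥ 9 → met
3. errors-and-omissions renewal 57 days ago vs limit 60 → met
4. fair-housing training 41 days ago vs limit 45 → met
5. condition 'operates branch offices' does not hold → requirement n/a → met
6. fair-housing poster present → met
7. continuing education 164 days ago vs limit 270 → met
8. unresolved consumer complaints 3 ≤ 3 → met
9. trust account balance $145,000 ≥ $85,000 → met
10. broker supervision audit 80 days ago vs limit 90 → met
11. condition 'holds client earnest money' holds; trust-account reconciliation 160 days ago vs limit 180 → met
12. days trust account out of balance 6 > 3 → not met
Not met: 1 of 12

1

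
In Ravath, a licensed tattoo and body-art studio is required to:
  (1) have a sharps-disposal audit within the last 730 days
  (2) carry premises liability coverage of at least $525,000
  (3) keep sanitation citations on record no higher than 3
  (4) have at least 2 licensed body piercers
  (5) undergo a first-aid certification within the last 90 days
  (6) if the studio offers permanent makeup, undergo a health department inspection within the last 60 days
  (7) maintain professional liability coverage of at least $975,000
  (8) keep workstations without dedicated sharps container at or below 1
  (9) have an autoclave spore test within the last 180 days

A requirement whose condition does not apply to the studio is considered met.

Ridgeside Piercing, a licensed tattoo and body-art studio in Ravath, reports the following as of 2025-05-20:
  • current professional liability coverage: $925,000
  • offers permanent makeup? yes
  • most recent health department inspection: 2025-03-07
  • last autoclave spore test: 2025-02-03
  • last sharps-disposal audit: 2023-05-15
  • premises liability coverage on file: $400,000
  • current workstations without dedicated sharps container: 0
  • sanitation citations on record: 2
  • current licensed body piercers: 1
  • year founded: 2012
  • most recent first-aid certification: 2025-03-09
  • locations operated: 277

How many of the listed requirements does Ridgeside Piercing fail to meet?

5

1. sharps-disposal audit 736 days ago vs limit 730 → not met
2. premises liability coverage $400,000 < $525,000 → not met
3. sanitation citations on record 2 ≤ 3 → met
4. licensed body piercers 1 < 2 → not met
5. first-aid certification 72 days ago vs limit 90 → met
6. condition 'offers permanent makeup' holds; health department inspection 74 days ago vs limit 60 → not met
7. professional liability coverage $925,000 < $975,000 → not met
8. workstations without dedicated sharps container 0 ≤ 1 → met
9. autoclave spore test 106 days ago vs limit 180 → met
Not met: 5 of 9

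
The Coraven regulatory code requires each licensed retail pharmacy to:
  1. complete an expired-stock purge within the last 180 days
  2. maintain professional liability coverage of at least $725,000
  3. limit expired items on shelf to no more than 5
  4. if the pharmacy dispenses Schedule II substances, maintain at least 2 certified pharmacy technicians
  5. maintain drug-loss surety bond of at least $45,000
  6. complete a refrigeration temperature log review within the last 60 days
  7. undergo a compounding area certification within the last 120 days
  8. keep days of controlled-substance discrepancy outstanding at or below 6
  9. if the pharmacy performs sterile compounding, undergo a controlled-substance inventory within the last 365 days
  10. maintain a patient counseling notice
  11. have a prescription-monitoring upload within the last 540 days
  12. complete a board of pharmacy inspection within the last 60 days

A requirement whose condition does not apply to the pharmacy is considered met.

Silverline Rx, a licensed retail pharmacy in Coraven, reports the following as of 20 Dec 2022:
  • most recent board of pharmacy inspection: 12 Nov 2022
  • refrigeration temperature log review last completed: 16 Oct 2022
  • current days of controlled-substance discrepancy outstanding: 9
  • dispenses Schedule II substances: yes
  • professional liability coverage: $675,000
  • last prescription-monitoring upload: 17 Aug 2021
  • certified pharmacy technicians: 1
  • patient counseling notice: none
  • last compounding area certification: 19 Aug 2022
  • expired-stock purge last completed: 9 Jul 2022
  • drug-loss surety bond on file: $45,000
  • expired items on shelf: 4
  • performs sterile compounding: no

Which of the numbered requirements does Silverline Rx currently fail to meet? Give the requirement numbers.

1. expired-stock purge 164 days ago vs limit 180 → met
2. professional liability coverage $675,000 < $725,000 → not met
3. expired items on shelf 4 ≤ 5 → met
4. condition 'dispenses Schedule II substances' holds; certified pharmacy technicians 1 < 2 → not met
5. drug-loss surety bond $45,000 ≥ $45,000 → met
6. refrigeration temperature log review 65 days ago vs limit 60 → not met
7. compounding area certification 123 days ago vs limit 120 → not met
8. days of controlled-substance discrepancy outstanding 9 > 6 → not met
9. condition 'performs sterile compounding' does not hold → requirement n/a → met
10. patient counseling notice absent → not met
11. prescription-monitoring upload 490 days ago vs limit 540 → met
12. board of pharmacy inspection 38 days ago vs limit 60 → met
Not met: 2, 4, 6, 7, 8, 10

2, 4, 6, 7, 8, 10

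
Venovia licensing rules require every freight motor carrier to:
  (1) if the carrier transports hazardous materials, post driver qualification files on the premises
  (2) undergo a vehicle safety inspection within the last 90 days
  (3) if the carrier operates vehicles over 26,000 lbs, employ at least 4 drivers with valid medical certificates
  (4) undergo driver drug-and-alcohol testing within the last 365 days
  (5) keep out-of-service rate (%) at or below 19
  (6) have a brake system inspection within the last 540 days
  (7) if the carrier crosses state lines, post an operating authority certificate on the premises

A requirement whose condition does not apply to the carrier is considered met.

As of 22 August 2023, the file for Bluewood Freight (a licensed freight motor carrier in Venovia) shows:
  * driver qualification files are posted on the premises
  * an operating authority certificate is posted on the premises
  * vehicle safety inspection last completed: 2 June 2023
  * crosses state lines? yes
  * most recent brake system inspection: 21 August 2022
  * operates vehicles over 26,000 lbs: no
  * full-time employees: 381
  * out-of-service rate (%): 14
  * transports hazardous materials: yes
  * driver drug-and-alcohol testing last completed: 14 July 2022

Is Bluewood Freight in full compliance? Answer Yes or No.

1. condition 'transports hazardous materials' holds; driver qualification files present → met
2. vehicle safety inspection 81 days ago vs limit 90 → met
3. condition 'operates vehicles over 26,000 lbs' does not hold → requirement n/a → met
4. driver drug-and-alcohol testing 404 days ago vs limit 365 → not met
5. out-of-service rate (%) 14 ≤ 19 → met
6. brake system inspection 366 days ago vs limit 540 → met
7. condition 'crosses state lines' holds; operating authority certificate present → met
Not met: 4

No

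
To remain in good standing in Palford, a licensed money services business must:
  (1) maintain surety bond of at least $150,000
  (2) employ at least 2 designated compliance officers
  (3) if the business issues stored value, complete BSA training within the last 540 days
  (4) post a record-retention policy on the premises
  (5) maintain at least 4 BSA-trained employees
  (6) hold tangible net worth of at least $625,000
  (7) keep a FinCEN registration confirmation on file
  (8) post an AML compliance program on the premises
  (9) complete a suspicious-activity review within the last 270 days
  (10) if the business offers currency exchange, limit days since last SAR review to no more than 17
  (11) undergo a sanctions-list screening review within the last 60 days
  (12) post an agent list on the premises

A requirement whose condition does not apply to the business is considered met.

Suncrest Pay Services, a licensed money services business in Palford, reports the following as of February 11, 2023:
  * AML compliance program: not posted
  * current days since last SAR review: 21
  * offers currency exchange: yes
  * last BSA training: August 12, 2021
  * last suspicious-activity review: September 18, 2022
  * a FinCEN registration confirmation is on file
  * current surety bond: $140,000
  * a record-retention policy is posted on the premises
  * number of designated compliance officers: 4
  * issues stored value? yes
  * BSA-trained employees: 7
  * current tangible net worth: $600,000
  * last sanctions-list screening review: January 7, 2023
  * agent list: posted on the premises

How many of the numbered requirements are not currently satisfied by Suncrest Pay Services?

1. surety bond $140,000 < $150,000 → not met
2. designated compliance officers 4 ≥ 2 → met
3. condition 'issues stored value' holds; BSA training 548 days ago vs limit 540 → not met
4. record-retention policy present → met
5. BSA-trained employees 7 ≥ 4 → met
6. tangible net worth $600,000 < $625,000 → not met
7. FinCEN registration confirmation present → met
8. AML compliance program absent → not met
9. suspicious-activity review 146 days ago vs limit 270 → met
10. condition 'offers currency exchange' holds; days since last SAR review 21 > 17 → not met
11. sanctions-list screening review 35 days ago vs limit 60 → met
12. agent list present → met
Not met: 5 of 12

5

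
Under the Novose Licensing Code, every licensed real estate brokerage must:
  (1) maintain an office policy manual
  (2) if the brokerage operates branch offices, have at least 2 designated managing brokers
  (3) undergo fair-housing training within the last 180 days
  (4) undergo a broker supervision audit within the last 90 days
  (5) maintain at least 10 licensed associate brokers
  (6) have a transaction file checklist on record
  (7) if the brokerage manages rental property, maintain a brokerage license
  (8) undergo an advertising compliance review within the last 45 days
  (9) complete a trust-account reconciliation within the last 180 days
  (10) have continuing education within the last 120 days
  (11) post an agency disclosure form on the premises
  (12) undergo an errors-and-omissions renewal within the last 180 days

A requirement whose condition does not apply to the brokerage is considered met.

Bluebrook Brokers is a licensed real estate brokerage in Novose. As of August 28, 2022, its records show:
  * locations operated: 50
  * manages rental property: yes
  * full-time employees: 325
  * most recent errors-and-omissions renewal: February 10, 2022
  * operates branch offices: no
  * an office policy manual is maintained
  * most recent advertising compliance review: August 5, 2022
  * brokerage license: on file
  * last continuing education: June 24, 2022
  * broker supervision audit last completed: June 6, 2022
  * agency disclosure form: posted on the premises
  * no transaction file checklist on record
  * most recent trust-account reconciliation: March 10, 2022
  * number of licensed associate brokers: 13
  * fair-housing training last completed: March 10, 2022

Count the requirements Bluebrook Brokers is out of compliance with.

1. office policy manual present → met
2. condition 'operates branch offices' does not hold → requirement n/a → met
3. fair-housing training 171 days ago vs limit 180 → met
4. broker supervision audit 83 days ago vs limit 90 → met
5. licensed associate brokers 13 ≥ 10 → met
6. transaction file checklist absent → not met
7. condition 'manages rental property' holds; brokerage license present → met
8. advertising compliance review 23 days ago vs limit 45 → met
9. trust-account reconciliation 171 days ago vs limit 180 → met
10. continuing education 65 days ago vs limit 120 → met
11. agency disclosure form present → met
12. errors-and-omissions renewal 199 days ago vs limit 180 → not met
Not met: 2 of 12

2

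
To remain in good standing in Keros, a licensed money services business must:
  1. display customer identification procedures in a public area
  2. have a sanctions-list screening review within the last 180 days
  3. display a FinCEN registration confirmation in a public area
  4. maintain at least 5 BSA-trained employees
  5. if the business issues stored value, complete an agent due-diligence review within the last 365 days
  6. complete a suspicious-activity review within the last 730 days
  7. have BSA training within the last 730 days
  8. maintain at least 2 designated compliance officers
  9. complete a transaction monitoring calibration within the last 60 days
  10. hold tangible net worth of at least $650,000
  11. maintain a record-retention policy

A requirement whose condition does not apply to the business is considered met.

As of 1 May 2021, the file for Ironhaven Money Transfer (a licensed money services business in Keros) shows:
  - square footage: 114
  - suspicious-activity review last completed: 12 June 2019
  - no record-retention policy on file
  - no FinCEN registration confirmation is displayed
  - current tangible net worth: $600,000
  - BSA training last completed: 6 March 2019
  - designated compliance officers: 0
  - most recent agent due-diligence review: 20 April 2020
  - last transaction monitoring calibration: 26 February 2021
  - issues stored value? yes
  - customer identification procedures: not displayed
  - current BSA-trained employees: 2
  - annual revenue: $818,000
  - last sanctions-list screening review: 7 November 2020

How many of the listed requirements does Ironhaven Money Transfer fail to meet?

9

1. customer identification procedures absent → not met
2. sanctions-list screening review 175 days ago vs limit 180 → met
3. FinCEN registration confirmation absent → not met
4. BSA-trained employees 2 < 5 → not met
5. condition 'issues stored value' holds; agent due-diligence review 376 days ago vs limit 365 → not met
6. suspicious-activity review 689 days ago vs limit 730 → met
7. BSA training 787 days ago vs limit 730 → not met
8. designated compliance officers 0 < 2 → not met
9. transaction monitoring calibration 64 days ago vs limit 60 → not met
10. tangible net worth $600,000 < $650,000 → not met
11. record-retention policy absent → not met
Not met: 9 of 11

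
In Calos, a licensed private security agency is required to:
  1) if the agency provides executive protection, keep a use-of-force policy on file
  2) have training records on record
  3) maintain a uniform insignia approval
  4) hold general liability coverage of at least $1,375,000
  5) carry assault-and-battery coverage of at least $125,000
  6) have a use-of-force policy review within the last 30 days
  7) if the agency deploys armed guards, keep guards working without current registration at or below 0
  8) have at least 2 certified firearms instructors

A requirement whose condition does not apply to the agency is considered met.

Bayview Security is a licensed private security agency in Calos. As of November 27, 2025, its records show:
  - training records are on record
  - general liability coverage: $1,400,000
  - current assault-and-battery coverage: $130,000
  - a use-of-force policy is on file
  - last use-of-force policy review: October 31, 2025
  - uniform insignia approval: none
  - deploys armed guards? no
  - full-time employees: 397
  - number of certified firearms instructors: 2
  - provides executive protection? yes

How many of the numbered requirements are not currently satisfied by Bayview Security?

1

1. condition 'provides executive protection' holds; use-of-force policy present → met
2. training records present → met
3. uniform insignia approval absent → not met
4. general liability coverage $1,400,000 ≥ $1,375,000 → met
5. assault-and-battery coverage $130,000 ≥ $125,000 → met
6. use-of-force policy review 27 days ago vs limit 30 → met
7. condition 'deploys armed guards' does not hold → requirement n/a → met
8. certified firearms instructors 2 ≥ 2 → met
Not met: 1 of 8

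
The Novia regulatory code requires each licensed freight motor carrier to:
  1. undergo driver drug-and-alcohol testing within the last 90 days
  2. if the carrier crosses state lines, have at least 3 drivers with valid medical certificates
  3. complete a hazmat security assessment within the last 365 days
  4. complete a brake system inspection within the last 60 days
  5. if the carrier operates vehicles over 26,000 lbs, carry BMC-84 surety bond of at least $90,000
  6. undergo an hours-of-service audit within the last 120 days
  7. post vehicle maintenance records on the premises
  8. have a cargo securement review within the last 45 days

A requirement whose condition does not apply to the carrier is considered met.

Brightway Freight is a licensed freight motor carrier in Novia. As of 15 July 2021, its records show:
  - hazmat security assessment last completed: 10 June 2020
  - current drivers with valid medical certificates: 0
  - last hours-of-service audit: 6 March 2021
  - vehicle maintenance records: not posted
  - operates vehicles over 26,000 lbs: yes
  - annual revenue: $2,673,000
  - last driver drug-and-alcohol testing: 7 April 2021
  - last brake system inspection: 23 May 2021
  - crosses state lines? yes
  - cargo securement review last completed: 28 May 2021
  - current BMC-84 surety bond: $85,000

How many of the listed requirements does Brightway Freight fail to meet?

7

1. driver drug-and-alcohol testing 99 days ago vs limit 90 → not met
2. condition 'crosses state lines' holds; drivers with valid medical certificates 0 < 3 → not met
3. hazmat security assessment 400 days ago vs limit 365 → not met
4. brake system inspection 53 days ago vs limit 60 → met
5. condition 'operates vehicles over 26,000 lbs' holds; BMC-84 surety bond $85,000 < $90,000 → not met
6. hours-of-service audit 131 days ago vs limit 120 → not met
7. vehicle maintenance records absent → not met
8. cargo securement review 48 days ago vs limit 45 → not met
Not met: 7 of 8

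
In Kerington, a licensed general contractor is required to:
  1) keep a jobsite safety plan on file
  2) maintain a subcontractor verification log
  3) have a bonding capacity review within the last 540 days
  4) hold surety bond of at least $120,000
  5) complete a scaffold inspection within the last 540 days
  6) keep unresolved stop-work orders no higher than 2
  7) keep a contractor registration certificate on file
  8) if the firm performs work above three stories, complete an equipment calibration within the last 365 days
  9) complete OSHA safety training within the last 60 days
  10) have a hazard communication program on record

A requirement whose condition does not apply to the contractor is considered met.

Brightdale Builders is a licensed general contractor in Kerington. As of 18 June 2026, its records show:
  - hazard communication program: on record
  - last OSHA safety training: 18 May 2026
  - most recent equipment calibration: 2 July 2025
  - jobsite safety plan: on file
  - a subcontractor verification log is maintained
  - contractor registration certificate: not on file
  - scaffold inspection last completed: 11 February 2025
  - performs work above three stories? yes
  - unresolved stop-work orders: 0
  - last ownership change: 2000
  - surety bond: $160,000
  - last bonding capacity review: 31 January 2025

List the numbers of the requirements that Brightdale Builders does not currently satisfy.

7

1. jobsite safety plan present → met
2. subcontractor verification log present → met
3. bonding capacity review 503 days ago vs limit 540 → met
4. surety bond $160,000 ≥ $120,000 → met
5. scaffold inspection 492 days ago vs limit 540 → met
6. unresolved stop-work orders 0 ≤ 2 → met
7. contractor registration certificate absent → not met
8. condition 'performs work above three stories' holds; equipment calibration 351 days ago vs limit 365 → met
9. OSHA safety training 31 days ago vs limit 60 → met
10. hazard communication program present → met
Not met: 7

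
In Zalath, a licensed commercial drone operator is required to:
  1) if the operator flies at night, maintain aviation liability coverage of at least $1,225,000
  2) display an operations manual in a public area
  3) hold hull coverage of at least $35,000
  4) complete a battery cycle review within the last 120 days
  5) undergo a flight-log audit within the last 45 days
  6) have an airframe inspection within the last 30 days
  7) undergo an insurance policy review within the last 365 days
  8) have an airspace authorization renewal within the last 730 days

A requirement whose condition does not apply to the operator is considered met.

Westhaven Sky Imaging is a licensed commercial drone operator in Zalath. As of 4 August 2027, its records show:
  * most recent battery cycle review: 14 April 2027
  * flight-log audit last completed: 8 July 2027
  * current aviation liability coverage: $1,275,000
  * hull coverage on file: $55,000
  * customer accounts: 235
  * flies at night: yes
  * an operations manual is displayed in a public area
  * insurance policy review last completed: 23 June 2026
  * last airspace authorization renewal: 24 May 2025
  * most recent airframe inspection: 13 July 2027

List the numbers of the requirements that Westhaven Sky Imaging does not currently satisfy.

1. condition 'flies at night' holds; aviation liability coverage $1,275,000 ≥ $1,225,000 → met
2. operations manual present → met
3. hull coverage $55,000 ≥ $35,000 → met
4. battery cycle review 112 days ago vs limit 120 → met
5. flight-log audit 27 days ago vs limit 45 → met
6. airframe inspection 22 days ago vs limit 30 → met
7. insurance policy review 407 days ago vs limit 365 → not met
8. airspace authorization renewal 802 days ago vs limit 730 → not met
Not met: 7, 8

7, 8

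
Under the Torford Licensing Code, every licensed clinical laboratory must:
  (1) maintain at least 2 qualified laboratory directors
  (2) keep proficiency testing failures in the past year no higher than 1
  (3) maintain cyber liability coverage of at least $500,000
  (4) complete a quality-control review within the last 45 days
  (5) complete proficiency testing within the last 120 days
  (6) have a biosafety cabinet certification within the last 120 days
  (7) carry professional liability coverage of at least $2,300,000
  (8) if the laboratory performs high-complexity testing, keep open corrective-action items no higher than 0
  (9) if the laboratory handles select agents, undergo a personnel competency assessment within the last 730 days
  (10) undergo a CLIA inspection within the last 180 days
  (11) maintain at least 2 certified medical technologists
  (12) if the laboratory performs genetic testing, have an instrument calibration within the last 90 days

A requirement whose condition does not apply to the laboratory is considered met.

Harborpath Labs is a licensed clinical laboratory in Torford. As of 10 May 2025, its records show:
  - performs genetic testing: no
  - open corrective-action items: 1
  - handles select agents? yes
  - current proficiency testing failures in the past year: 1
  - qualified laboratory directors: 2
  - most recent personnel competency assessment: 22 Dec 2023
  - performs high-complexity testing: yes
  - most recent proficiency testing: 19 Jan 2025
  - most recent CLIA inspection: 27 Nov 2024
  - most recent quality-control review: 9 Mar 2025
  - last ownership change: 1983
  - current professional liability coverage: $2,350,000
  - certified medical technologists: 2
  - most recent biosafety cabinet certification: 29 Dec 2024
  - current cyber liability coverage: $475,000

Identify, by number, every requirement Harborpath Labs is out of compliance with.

1. qualified laboratory directors 2 ≥ 2 → met
2. proficiency testing failures in the past year 1 ≤ 1 → met
3. cyber liability coverage $475,000 < $500,000 → not met
4. quality-control review 62 days ago vs limit 45 → not met
5. proficiency testing 111 days ago vs limit 120 → met
6. biosafety cabinet certification 132 days ago vs limit 120 → not met
7. professional liability coverage $2,350,000 ≥ $2,300,000 → met
8. condition 'performs high-complexity testing' holds; open corrective-action items 1 > 0 → not met
9. condition 'handles select agents' holds; personnel competency assessment 505 days ago vs limit 730 → met
10. CLIA inspection 164 days ago vs limit 180 → met
11. certified medical technologists 2 ≥ 2 → met
12. condition 'performs genetic testing' does not hold → requirement n/a → met
Not met: 3, 4, 6, 8

3, 4, 6, 8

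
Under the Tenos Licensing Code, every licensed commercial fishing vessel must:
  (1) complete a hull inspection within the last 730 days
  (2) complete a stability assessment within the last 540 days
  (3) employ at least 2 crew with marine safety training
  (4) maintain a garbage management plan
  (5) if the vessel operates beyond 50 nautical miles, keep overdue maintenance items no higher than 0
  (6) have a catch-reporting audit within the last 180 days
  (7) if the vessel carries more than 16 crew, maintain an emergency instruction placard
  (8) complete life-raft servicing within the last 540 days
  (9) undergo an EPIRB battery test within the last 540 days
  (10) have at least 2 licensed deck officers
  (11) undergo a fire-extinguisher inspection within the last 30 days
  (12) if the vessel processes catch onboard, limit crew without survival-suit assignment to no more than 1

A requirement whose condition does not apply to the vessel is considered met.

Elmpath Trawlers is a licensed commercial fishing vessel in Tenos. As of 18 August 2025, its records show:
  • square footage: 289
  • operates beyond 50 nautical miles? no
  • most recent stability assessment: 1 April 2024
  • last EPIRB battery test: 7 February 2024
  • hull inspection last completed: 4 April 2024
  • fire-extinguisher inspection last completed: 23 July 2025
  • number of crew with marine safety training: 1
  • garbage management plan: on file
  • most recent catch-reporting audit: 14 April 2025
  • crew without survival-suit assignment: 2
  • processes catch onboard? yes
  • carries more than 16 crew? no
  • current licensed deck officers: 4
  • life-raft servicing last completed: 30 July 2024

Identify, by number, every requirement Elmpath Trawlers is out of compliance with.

1. hull inspection 501 days ago vs limit 730 → met
2. stability assessment 504 days ago vs limit 540 → met
3. crew with marine safety training 1 < 2 → not met
4. garbage management plan present → met
5. condition 'operates beyond 50 nautical miles' does not hold → requirement n/a → met
6. catch-reporting audit 126 days ago vs limit 180 → met
7. condition 'carries more than 16 crew' does not hold → requirement n/a → met
8. life-raft servicing 384 days ago vs limit 540 → met
9. EPIRB battery test 558 days ago vs limit 540 → not met
10. licensed deck officers 4 ≥ 2 → met
11. fire-extinguisher inspection 26 days ago vs limit 30 → met
12. condition 'processes catch onboard' holds; crew without survival-suit assignment 2 > 1 → not met
Not met: 3, 9, 12

3, 9, 12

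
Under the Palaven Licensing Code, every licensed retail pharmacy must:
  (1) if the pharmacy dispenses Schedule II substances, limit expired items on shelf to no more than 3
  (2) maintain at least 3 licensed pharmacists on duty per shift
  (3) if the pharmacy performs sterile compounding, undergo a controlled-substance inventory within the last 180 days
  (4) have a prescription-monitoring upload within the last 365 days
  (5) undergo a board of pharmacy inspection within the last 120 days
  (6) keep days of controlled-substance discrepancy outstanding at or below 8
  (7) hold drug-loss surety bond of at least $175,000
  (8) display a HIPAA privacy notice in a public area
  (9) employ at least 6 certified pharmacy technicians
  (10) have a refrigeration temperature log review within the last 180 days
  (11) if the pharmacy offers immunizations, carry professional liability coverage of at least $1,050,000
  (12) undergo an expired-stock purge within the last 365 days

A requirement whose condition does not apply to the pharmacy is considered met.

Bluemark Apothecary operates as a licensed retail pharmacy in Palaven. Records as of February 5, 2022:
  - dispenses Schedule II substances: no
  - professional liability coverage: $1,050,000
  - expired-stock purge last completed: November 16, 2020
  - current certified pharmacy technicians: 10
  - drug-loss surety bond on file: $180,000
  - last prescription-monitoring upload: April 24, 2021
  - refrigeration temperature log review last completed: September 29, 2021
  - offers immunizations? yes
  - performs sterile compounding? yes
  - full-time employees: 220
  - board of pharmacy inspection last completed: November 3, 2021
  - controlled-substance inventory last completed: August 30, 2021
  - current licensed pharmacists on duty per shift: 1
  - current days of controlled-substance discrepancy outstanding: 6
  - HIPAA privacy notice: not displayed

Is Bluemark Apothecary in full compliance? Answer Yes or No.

1. condition 'dispenses Schedule II substances' does not hold → requirement n/a → met
2. licensed pharmacists on duty per shift 1 < 3 → not met
3. condition 'performs sterile compounding' holds; controlled-substance inventory 159 days ago vs limit 180 → met
4. prescription-monitoring upload 287 days ago vs limit 365 → met
5. board of pharmacy inspection 94 days ago vs limit 120 → met
6. days of controlled-substance discrepancy outstanding 6 ≤ 8 → met
7. drug-loss surety bond $180,000 ≥ $175,000 → met
8. HIPAA privacy notice absent → not met
9. certified pharmacy technicians 10 ≥ 6 → met
10. refrigeration temperature log review 129 days ago vs limit 180 → met
11. condition 'offers immunizations' holds; professional liability coverage $1,050,000 ≥ $1,050,000 → met
12. expired-stock purge 446 days ago vs limit 365 → not met
Not met: 2, 8, 12

No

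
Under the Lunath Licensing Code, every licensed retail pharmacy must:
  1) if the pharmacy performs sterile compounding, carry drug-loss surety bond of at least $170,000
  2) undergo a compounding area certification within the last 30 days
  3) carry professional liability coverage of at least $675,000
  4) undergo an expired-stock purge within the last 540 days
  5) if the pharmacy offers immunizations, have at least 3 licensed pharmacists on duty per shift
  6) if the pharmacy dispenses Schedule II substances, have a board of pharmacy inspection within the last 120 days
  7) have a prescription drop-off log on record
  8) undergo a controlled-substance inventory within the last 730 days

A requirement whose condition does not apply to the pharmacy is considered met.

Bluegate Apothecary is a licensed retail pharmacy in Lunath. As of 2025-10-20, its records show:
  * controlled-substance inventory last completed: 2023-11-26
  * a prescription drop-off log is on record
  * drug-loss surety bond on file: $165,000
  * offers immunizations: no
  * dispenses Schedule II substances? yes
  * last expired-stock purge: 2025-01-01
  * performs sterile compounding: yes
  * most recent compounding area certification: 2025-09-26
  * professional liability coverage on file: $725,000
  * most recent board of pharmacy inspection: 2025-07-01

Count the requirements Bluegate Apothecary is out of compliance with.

1. condition 'performs sterile compounding' holds; drug-loss surety bond $165,000 < $170,000 → not met
2. compounding area certification 24 days ago vs limit 30 → met
3. professional liability coverage $725,000 ≥ $675,000 → met
4. expired-stock purge 292 days ago vs limit 540 → met
5. condition 'offers immunizations' does not hold → requirement n/a → met
6. condition 'dispenses Schedule II substances' holds; board of pharmacy inspection 111 days ago vs limit 120 → met
7. prescription drop-off log present → met
8. controlled-substance inventory 694 days ago vs limit 730 → met
Not met: 1 of 8

1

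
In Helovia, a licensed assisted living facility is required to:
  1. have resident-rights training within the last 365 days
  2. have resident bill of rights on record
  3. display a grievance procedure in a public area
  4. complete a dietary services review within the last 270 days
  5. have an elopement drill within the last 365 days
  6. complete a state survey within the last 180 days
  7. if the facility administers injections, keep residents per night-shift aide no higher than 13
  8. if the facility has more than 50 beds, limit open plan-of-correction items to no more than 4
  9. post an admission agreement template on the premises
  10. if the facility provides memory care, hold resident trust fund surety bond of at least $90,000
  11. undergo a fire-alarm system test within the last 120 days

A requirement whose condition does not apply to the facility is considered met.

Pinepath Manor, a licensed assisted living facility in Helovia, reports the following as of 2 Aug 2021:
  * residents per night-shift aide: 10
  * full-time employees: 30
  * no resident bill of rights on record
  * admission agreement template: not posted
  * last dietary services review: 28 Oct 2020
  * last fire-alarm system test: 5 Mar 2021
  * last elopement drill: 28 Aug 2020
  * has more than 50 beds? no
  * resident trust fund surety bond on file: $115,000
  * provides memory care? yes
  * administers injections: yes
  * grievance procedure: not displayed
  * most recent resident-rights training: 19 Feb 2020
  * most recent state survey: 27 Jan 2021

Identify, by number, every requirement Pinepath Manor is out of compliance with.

1, 2, 3, 4, 6, 9, 11

1. resident-rights training 530 days ago vs limit 365 → not met
2. resident bill of rights absent → not met
3. grievance procedure absent → not met
4. dietary services review 278 days ago vs limit 270 → not met
5. elopement drill 339 days ago vs limit 365 → met
6. state survey 187 days ago vs limit 180 → not met
7. condition 'administers injections' holds; residents per night-shift aide 10 ≤ 13 → met
8. condition 'has more than 50 beds' does not hold → requirement n/a → met
9. admission agreement template absent → not met
10. condition 'provides memory care' holds; resident trust fund surety bond $115,000 ≥ $90,000 → met
11. fire-alarm system test 150 days ago vs limit 120 → not met
Not met: 1, 2, 3, 4, 6, 9, 11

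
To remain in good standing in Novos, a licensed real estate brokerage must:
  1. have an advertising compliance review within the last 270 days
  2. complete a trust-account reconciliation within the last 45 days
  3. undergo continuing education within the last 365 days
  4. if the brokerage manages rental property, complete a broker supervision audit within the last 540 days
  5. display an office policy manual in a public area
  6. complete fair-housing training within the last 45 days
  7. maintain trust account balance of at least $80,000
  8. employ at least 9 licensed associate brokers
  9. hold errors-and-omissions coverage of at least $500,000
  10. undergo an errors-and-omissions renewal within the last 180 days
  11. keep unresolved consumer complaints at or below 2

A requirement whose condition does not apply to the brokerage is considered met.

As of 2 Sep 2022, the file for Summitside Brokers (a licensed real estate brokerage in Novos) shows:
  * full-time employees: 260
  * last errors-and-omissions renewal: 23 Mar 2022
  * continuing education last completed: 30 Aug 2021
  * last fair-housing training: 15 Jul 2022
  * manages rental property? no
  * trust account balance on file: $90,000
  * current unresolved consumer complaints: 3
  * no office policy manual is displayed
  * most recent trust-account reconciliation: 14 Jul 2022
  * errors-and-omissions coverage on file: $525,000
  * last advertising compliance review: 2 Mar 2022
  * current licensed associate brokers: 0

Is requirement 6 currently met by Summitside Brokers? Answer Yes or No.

No

6. fair-housing training 49 days ago vs limit 45 → not met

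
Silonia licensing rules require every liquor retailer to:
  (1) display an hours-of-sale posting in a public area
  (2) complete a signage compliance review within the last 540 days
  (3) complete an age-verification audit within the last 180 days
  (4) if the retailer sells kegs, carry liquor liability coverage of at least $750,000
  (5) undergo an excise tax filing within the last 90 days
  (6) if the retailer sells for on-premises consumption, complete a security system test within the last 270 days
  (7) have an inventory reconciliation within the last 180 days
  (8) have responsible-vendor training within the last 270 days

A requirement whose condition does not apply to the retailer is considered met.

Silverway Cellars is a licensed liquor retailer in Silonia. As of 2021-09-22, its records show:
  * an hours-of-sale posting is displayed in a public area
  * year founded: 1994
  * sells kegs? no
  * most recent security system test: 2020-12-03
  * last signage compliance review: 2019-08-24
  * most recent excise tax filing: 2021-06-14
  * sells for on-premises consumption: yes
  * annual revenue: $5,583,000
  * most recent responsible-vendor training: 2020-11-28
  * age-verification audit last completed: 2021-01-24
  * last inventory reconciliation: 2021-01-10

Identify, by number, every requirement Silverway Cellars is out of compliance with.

1. hours-of-sale posting present → met
2. signage compliance review 760 days ago vs limit 540 → not met
3. age-verification audit 241 days ago vs limit 180 → not met
4. condition 'sells kegs' does not hold → requirement n/a → met
5. excise tax filing 100 days ago vs limit 90 → not met
6. condition 'sells for on-premises consumption' holds; security system test 293 days ago vs limit 270 → not met
7. inventory reconciliation 255 days ago vs limit 180 → not met
8. responsible-vendor training 298 days ago vs limit 270 → not met
Not met: 2, 3, 5, 6, 7, 8

2, 3, 5, 6, 7, 8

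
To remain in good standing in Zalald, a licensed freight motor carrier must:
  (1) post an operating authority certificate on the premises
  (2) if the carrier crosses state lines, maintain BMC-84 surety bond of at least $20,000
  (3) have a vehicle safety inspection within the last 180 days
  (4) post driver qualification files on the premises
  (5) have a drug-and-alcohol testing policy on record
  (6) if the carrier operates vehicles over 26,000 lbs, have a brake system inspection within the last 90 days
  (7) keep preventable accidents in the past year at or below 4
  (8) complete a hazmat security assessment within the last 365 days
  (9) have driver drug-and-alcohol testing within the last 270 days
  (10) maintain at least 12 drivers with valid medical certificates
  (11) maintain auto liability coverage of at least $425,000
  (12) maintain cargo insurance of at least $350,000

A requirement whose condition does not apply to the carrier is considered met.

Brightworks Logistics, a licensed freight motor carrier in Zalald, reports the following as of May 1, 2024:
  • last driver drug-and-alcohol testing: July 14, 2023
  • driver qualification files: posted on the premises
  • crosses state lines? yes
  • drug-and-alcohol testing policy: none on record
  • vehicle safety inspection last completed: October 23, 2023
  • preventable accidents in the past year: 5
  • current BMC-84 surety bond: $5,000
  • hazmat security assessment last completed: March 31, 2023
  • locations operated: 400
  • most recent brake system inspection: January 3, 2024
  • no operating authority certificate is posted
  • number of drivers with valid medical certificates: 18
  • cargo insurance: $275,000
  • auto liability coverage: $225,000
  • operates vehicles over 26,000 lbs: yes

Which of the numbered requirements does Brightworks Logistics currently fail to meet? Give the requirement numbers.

1, 2, 3, 5, 6, 7, 8, 9, 11, 12

1. operating authority certificate absent → not met
2. condition 'crosses state lines' holds; BMC-84 surety bond $5,000 < $20,000 → not met
3. vehicle safety inspection 191 days ago vs limit 180 → not met
4. driver qualification files present → met
5. drug-and-alcohol testing policy absent → not met
6. condition 'operates vehicles over 26,000 lbs' holds; brake system inspection 119 days ago vs limit 90 → not met
7. preventable accidents in the past year 5 > 4 → not met
8. hazmat security assessment 397 days ago vs limit 365 → not met
9. driver drug-and-alcohol testing 292 days ago vs limit 270 → not met
10. drivers with valid medical certificates 18 ≥ 12 → met
11. auto liability coverage $225,000 < $425,000 → not met
12. cargo insurance $275,000 < $350,000 → not met
Not met: 1, 2, 3, 5, 6, 7, 8, 9, 11, 12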